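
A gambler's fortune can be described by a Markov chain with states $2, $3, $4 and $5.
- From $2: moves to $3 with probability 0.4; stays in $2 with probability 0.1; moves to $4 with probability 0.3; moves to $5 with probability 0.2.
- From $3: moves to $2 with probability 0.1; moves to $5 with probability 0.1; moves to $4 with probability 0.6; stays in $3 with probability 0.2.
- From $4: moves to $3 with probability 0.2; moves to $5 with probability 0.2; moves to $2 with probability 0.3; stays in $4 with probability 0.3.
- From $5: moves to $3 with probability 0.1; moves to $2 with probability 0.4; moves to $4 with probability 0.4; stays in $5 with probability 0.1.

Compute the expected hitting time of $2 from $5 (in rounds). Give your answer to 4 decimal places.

Let t(s) be the expected number of rounds to first reach $2 from state s, with t($2) = 0. Conditioning on the first round:
t($3) = 1 + 0.2·t($3) + 0.6·t($4) + 0.1·t($5)
t($4) = 1 + 0.2·t($3) + 0.3·t($4) + 0.2·t($5)
t($5) = 1 + 0.1·t($3) + 0.4·t($4) + 0.1·t($5)
Solving: t($3) = 4.3279, t($4) = 3.5738, t($5) = 3.1803.
Expected rounds from $5 to $2: 3.1803.

3.1803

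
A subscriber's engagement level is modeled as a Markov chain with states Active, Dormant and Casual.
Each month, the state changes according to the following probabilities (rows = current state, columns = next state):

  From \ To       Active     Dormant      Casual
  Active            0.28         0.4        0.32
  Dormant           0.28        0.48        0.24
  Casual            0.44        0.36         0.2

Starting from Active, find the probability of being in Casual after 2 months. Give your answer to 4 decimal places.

0.2496

Sum over the intermediate state after 1 month:
P = P(Active→Active)·P(Active→Casual) + P(Active→Dormant)·P(Dormant→Casual) + P(Active→Casual)·P(Casual→Casual)
  = 0.28×0.32 + 0.4×0.24 + 0.32×0.2
  = 0.0896 + 0.0960 + 0.0640 = 0.2496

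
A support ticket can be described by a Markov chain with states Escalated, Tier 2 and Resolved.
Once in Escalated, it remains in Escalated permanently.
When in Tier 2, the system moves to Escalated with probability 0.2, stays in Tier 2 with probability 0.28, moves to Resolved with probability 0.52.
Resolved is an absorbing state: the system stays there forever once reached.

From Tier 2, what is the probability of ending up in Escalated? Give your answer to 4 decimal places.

0.2778

Let h(s) be the probability of absorption at Escalated starting from transient state s. Then h(Escalated) = 1 and h(Resolved) = 0. By first-step analysis:
h(Tier 2) = 0.2·1 + 0.28·h(Tier 2) + 0.52·0
Solving: h(Tier 2) = 0.2778.
Starting from Tier 2, the probability is 0.2778.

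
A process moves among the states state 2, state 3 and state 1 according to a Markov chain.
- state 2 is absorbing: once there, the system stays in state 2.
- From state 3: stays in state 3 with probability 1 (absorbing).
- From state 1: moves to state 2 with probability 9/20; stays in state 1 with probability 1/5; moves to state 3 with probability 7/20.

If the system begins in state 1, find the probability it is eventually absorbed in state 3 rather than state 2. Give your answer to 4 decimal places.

0.4375

Let h(s) be the probability of absorption at state 3 starting from transient state s. Then h(state 3) = 1 and h(state 2) = 0. By first-step analysis:
h(state 1) = 0.45·0 + 0.35·1 + 0.2·h(state 1)
Solving: h(state 1) = 0.4375.
Starting from state 1, the probability is 0.4375.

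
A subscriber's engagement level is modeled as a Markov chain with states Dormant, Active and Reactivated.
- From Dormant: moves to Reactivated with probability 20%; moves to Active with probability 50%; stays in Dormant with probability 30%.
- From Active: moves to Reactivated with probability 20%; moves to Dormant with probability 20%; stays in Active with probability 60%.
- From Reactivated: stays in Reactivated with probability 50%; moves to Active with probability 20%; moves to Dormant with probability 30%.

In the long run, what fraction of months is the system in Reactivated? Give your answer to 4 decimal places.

0.2857

Let the stationary distribution be π with π = πP and π_1 + π_2 + π_3 = 1.
π_1 = 0.3·π_1 + 0.2·π_2 + 0.3·π_3
π_2 = 0.5·π_1 + 0.6·π_2 + 0.2·π_3
Solving with the normalization constraint gives π = (0.2540, 0.4603, 0.2857).
So the stationary probability of Reactivated is 0.2857.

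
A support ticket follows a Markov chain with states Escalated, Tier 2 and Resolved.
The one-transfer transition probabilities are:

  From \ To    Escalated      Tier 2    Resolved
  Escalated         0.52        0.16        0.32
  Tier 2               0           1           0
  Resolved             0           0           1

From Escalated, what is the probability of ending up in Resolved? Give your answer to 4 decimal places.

Let h(s) be the probability of absorption at Resolved starting from transient state s. Then h(Resolved) = 1 and h(Tier 2) = 0. By first-step analysis:
h(Escalated) = 0.52·h(Escalated) + 0.16·0 + 0.32·1
Solving: h(Escalated) = 0.6667.
Starting from Escalated, the probability is 0.6667.

0.6667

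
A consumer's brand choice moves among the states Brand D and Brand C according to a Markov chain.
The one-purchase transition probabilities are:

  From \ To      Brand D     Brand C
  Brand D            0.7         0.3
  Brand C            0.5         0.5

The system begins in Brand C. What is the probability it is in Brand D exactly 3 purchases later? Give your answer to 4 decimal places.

0.6200

Propagate the distribution vector 3 purchases from Brand C.
After 0 purchases: (0.0000, 1.0000)
After 1 purchase: (0.5000, 0.5000)
After 2 purchases: (0.6000, 0.4000)
After 3 purchases: (0.6200, 0.3800)
P(in Brand D after 3 purchases) = 0.6200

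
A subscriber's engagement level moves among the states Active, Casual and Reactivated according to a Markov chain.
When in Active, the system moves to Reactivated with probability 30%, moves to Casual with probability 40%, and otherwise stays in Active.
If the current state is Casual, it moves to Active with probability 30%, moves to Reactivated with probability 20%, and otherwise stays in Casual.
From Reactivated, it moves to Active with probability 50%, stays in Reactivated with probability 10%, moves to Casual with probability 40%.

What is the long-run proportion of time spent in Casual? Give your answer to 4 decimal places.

Let the stationary distribution be π with π = πP and π_1 + π_2 + π_3 = 1.
π_1 = 0.3·π_1 + 0.3·π_2 + 0.5·π_3
π_2 = 0.4·π_1 + 0.5·π_2 + 0.4·π_3
Solving with the normalization constraint gives π = (0.3426, 0.4444, 0.2130).
So the stationary probability of Casual is 0.4444.

0.4444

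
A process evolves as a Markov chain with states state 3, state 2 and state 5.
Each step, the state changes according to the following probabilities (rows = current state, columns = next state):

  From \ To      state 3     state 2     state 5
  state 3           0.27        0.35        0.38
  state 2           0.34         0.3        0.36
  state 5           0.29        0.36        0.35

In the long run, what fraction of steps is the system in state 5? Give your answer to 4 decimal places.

0.3624

Let the stationary distribution be π with π = πP and π_1 + π_2 + π_3 = 1.
π_1 = 0.27·π_1 + 0.34·π_2 + 0.29·π_3
π_2 = 0.35·π_1 + 0.3·π_2 + 0.36·π_3
Solving with the normalization constraint gives π = (0.3008, 0.3368, 0.3624).
So the stationary probability of state 5 is 0.3624.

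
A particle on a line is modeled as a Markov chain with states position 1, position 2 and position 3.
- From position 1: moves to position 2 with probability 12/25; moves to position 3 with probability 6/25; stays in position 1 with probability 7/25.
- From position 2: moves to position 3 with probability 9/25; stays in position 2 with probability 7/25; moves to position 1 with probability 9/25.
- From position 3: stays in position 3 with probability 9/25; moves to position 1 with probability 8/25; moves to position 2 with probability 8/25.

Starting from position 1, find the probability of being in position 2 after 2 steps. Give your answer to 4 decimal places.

0.3456

Sum over the intermediate state after 1 step:
P = P(position 1→position 1)·P(position 1→position 2) + P(position 1→position 2)·P(position 2→position 2) + P(position 1→position 3)·P(position 3→position 2)
  = 0.28×0.48 + 0.48×0.28 + 0.24×0.32
  = 0.1344 + 0.1344 + 0.0768 = 0.3456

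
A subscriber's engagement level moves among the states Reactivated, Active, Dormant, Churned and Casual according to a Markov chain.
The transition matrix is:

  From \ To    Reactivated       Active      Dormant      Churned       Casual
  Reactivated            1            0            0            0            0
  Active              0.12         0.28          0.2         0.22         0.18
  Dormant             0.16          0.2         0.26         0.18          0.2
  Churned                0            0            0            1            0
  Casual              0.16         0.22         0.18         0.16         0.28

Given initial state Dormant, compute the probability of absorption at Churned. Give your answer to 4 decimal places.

Let h(s) be the probability of absorption at Churned starting from transient state s. Then h(Churned) = 1 and h(Reactivated) = 0. By first-step analysis:
h(Active) = 0.12·0 + 0.28·h(Active) + 0.2·h(Dormant) + 0.22·1 + 0.18·h(Casual)
h(Dormant) = 0.16·0 + 0.2·h(Active) + 0.26·h(Dormant) + 0.18·1 + 0.2·h(Casual)
h(Casual) = 0.16·0 + 0.22·h(Active) + 0.18·h(Dormant) + 0.16·1 + 0.28·h(Casual)
Solving: h(Active) = 0.5936, h(Dormant) = 0.5499, h(Casual) = 0.5411.
Starting from Dormant, the probability is 0.5499.

0.5499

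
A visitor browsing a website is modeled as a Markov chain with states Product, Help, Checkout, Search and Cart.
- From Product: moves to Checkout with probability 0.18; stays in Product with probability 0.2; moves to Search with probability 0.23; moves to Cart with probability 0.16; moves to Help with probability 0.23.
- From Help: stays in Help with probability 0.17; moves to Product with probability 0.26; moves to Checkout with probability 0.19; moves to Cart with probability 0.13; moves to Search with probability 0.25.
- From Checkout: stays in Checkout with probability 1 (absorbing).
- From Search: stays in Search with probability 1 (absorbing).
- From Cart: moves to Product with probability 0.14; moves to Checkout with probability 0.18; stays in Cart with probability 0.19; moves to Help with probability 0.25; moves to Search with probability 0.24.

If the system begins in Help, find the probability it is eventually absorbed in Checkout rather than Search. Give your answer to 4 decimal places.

Let h(s) be the probability of absorption at Checkout starting from transient state s. Then h(Checkout) = 1 and h(Search) = 0. By first-step analysis:
h(Product) = 0.2·h(Product) + 0.23·h(Help) + 0.18·1 + 0.23·0 + 0.16·h(Cart)
h(Help) = 0.26·h(Product) + 0.17·h(Help) + 0.19·1 + 0.25·0 + 0.13·h(Cart)
h(Cart) = 0.14·h(Product) + 0.25·h(Help) + 0.18·1 + 0.24·0 + 0.19·h(Cart)
Solving: h(Product) = 0.4357, h(Help) = 0.4329, h(Cart) = 0.4311.
Starting from Help, the probability is 0.4329.

0.4329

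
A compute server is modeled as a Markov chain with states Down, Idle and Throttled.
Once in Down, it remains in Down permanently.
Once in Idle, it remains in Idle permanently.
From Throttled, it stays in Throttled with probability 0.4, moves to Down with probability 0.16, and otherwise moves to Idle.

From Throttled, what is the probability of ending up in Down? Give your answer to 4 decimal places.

Let h(s) be the probability of absorption at Down starting from transient state s. Then h(Down) = 1 and h(Idle) = 0. By first-step analysis:
h(Throttled) = 0.16·1 + 0.44·0 + 0.4·h(Throttled)
Solving: h(Throttled) = 0.2667.
Starting from Throttled, the probability is 0.2667.

0.2667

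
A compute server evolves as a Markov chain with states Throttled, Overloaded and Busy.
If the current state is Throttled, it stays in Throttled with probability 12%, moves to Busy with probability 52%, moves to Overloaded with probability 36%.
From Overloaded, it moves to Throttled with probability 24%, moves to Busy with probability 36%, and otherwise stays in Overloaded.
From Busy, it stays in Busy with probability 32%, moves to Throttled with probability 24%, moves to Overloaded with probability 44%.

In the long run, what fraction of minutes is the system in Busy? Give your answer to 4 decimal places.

Let the stationary distribution be π with π = πP and π_1 + π_2 + π_3 = 1.
π_1 = 0.12·π_1 + 0.24·π_2 + 0.24·π_3
π_2 = 0.36·π_1 + 0.4·π_2 + 0.44·π_3
Solving with the normalization constraint gives π = (0.2143, 0.4066, 0.3791).
So the stationary probability of Busy is 0.3791.

0.3791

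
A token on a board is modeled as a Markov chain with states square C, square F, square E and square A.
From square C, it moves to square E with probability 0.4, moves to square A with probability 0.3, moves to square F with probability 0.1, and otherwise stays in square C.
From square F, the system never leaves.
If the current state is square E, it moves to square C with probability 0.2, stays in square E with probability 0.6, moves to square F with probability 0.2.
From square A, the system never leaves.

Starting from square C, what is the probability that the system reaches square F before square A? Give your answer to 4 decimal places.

Let h(s) be the probability of absorption at square F starting from transient state s. Then h(square F) = 1 and h(square A) = 0. By first-step analysis:
h(square C) = 0.2·h(square C) + 0.1·1 + 0.4·h(square E) + 0.3·0
h(square E) = 0.2·h(square C) + 0.2·1 + 0.6·h(square E)
Solving: h(square C) = 0.5000, h(square E) = 0.7500.
Starting from square C, the probability is 0.5000.

0.5000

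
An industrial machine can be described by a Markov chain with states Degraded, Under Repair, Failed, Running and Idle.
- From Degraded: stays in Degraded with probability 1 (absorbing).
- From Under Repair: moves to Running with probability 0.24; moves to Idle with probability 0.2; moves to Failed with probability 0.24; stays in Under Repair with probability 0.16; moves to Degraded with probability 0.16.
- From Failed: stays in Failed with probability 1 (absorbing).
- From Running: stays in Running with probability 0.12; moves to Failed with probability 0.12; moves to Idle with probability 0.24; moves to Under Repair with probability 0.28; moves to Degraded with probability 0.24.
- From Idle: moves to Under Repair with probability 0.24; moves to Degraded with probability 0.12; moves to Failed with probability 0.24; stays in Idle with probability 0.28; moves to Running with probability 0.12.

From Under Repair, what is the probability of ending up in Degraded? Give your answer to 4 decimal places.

0.4335

Let h(s) be the probability of absorption at Degraded starting from transient state s. Then h(Degraded) = 1 and h(Failed) = 0. By first-step analysis:
h(Under Repair) = 0.16·1 + 0.16·h(Under Repair) + 0.24·0 + 0.24·h(Running) + 0.2·h(Idle)
h(Running) = 0.24·1 + 0.28·h(Under Repair) + 0.12·0 + 0.12·h(Running) + 0.24·h(Idle)
h(Idle) = 0.12·1 + 0.24·h(Under Repair) + 0.24·0 + 0.12·h(Running) + 0.28·h(Idle)
Solving: h(Under Repair) = 0.4335, h(Running) = 0.5191, h(Idle) = 0.3977.
Starting from Under Repair, the probability is 0.4335.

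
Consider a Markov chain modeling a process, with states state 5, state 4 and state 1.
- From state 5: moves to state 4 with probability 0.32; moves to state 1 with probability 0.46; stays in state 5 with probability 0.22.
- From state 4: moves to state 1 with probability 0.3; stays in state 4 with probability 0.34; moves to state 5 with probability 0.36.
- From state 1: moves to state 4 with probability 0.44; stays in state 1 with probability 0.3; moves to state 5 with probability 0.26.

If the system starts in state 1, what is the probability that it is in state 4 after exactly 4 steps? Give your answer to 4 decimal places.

0.3690

Propagate the distribution vector 4 steps from state 1.
After 0 steps: (0.0000, 0.0000, 1.0000)
After 1 step: (0.2600, 0.4400, 0.3000)
After 2 steps: (0.2936, 0.3648, 0.3416)
After 3 steps: (0.2847, 0.3683, 0.3470)
After 4 steps: (0.2854, 0.3690, 0.3456)
P(in state 4 after 4 steps) = 0.3690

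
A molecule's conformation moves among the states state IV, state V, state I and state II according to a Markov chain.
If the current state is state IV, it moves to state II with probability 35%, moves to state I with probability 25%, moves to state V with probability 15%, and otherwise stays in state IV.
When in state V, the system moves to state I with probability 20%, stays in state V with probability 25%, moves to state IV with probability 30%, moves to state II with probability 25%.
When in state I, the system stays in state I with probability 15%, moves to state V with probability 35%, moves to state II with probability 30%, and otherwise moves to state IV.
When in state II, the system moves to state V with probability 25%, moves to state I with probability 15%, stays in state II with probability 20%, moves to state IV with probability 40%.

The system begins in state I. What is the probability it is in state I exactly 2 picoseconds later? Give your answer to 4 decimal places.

Propagate the distribution vector 2 picoseconds from state I.
After 0 picoseconds: (0.0000, 0.0000, 1.0000, 0.0000)
After 1 picosecond: (0.2000, 0.3500, 0.1500, 0.3000)
After 2 picoseconds: (0.3050, 0.2450, 0.1875, 0.2625)
P(in state I after 2 picoseconds) = 0.1875

0.1875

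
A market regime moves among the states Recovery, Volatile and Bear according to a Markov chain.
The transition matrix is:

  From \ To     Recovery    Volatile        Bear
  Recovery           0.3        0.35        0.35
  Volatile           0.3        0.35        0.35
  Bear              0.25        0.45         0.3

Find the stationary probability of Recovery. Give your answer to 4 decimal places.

Let the stationary distribution be π with π = πP and π_1 + π_2 + π_3 = 1.
π_1 = 0.3·π_1 + 0.3·π_2 + 0.25·π_3
π_2 = 0.35·π_1 + 0.35·π_2 + 0.45·π_3
Solving with the normalization constraint gives π = (0.2833, 0.3833, 0.3333).
So the stationary probability of Recovery is 0.2833.

0.2833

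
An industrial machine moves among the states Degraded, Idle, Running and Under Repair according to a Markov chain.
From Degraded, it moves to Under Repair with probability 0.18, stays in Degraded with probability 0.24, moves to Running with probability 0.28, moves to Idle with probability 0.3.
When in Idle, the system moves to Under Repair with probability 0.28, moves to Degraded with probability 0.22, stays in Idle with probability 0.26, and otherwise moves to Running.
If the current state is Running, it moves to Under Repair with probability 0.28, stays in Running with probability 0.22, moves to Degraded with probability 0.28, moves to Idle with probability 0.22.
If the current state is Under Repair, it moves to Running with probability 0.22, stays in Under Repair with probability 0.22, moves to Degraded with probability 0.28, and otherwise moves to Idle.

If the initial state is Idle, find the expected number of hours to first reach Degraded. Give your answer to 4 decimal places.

Let t(s) be the expected number of hours to first reach Degraded from state s, with t(Degraded) = 0. Conditioning on the first hour:
t(Idle) = 1 + 0.26·t(Idle) + 0.24·t(Running) + 0.28·t(Under Repair)
t(Running) = 1 + 0.22·t(Idle) + 0.22·t(Running) + 0.28·t(Under Repair)
t(Under Repair) = 1 + 0.28·t(Idle) + 0.22·t(Running) + 0.22·t(Under Repair)
Solving: t(Idle) = 4.0055, t(Running) = 3.7699, t(Under Repair) = 3.7832.
Expected hours from Idle to Degraded: 4.0055.

4.0055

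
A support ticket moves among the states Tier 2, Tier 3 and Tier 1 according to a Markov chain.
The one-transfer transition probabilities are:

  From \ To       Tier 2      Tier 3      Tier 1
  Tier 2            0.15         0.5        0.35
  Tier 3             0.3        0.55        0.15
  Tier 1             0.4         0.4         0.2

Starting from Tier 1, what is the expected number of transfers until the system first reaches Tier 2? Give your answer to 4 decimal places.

2.8333

Let t(s) be the expected number of transfers to first reach Tier 2 from state s, with t(Tier 2) = 0. Conditioning on the first transfer:
t(Tier 3) = 1 + 0.55·t(Tier 3) + 0.15·t(Tier 1)
t(Tier 1) = 1 + 0.4·t(Tier 3) + 0.2·t(Tier 1)
Solving: t(Tier 3) = 3.1667, t(Tier 1) = 2.8333.
Expected transfers from Tier 1 to Tier 2: 2.8333.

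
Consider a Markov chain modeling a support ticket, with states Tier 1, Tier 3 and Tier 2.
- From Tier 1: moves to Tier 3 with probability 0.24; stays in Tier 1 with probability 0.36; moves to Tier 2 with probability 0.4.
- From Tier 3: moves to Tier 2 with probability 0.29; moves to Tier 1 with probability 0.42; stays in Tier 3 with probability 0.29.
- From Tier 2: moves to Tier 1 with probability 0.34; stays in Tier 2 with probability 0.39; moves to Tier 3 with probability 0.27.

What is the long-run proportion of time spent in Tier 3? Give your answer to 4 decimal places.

0.2642

Let the stationary distribution be π with π = πP and π_1 + π_2 + π_3 = 1.
π_1 = 0.36·π_1 + 0.42·π_2 + 0.34·π_3
π_2 = 0.24·π_1 + 0.29·π_2 + 0.27·π_3
Solving with the normalization constraint gives π = (0.3685, 0.2642, 0.3673).
So the stationary probability of Tier 3 is 0.2642.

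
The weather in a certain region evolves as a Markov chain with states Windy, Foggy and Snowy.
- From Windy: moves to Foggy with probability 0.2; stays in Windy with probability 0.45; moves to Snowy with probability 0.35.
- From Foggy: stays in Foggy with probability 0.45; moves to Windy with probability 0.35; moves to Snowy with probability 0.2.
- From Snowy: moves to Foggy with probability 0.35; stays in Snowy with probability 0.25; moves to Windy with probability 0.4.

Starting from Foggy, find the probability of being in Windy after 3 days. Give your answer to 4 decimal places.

Propagate the distribution vector 3 days from Foggy.
After 0 days: (0.0000, 1.0000, 0.0000)
After 1 day: (0.3500, 0.4500, 0.2000)
After 2 days: (0.3950, 0.3425, 0.2625)
After 3 days: (0.4026, 0.3250, 0.2724)
P(in Windy after 3 days) = 0.4026

0.4026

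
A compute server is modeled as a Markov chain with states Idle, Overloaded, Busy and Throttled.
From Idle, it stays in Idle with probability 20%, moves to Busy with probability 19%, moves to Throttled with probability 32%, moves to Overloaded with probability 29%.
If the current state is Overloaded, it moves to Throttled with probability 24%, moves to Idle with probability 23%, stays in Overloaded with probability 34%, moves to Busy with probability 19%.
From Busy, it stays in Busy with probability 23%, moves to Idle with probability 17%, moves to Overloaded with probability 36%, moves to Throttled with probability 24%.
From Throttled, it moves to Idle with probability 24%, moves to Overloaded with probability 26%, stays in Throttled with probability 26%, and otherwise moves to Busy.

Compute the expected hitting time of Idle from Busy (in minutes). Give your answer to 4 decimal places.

Let t(s) be the expected number of minutes to first reach Idle from state s, with t(Idle) = 0. Conditioning on the first minute:
t(Overloaded) = 1 + 0.34·t(Overloaded) + 0.19·t(Busy) + 0.24·t(Throttled)
t(Busy) = 1 + 0.36·t(Overloaded) + 0.23·t(Busy) + 0.24·t(Throttled)
t(Throttled) = 1 + 0.26·t(Overloaded) + 0.24·t(Busy) + 0.26·t(Throttled)
Solving: t(Overloaded) = 4.5494, t(Busy) = 4.8337, t(Throttled) = 4.5175.
Expected minutes from Busy to Idle: 4.8337.

4.8337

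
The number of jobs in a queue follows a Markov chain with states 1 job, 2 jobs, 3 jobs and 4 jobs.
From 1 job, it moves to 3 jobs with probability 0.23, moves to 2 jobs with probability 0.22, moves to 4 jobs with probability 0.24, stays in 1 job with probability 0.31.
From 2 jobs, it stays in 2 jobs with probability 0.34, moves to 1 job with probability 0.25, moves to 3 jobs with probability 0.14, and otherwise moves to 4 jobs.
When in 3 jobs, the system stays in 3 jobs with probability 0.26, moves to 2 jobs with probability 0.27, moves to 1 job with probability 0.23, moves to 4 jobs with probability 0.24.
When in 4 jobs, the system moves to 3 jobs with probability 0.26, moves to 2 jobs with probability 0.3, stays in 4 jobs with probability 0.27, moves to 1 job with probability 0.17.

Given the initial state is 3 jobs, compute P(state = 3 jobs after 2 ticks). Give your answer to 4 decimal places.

Propagate the distribution vector 2 ticks from 3 jobs.
After 0 ticks: (0.0000, 0.0000, 1.0000, 0.0000)
After 1 tick: (0.2300, 0.2700, 0.2600, 0.2400)
After 2 ticks: (0.2394, 0.2846, 0.2207, 0.2553)
P(in 3 jobs after 2 ticks) = 0.2207

0.2207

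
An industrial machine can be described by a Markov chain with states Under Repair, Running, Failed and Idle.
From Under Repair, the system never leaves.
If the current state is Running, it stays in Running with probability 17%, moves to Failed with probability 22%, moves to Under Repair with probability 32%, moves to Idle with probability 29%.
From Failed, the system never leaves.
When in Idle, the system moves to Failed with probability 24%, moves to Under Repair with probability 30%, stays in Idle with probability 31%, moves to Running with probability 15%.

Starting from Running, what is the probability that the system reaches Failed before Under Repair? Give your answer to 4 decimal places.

Let h(s) be the probability of absorption at Failed starting from transient state s. Then h(Failed) = 1 and h(Under Repair) = 0. By first-step analysis:
h(Running) = 0.32·0 + 0.17·h(Running) + 0.22·1 + 0.29·h(Idle)
h(Idle) = 0.3·0 + 0.15·h(Running) + 0.24·1 + 0.31·h(Idle)
Solving: h(Running) = 0.4184, h(Idle) = 0.4388.
Starting from Running, the probability is 0.4184.

0.4184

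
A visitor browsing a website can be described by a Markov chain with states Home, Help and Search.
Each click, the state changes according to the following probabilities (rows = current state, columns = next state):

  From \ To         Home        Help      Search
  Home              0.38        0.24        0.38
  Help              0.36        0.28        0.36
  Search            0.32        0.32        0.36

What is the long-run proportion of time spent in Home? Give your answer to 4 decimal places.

0.3524

Let the stationary distribution be π with π = πP and π_1 + π_2 + π_3 = 1.
π_1 = 0.38·π_1 + 0.36·π_2 + 0.32·π_3
π_2 = 0.24·π_1 + 0.28·π_2 + 0.32·π_3
Solving with the normalization constraint gives π = (0.3524, 0.2806, 0.3670).
So the stationary probability of Home is 0.3524.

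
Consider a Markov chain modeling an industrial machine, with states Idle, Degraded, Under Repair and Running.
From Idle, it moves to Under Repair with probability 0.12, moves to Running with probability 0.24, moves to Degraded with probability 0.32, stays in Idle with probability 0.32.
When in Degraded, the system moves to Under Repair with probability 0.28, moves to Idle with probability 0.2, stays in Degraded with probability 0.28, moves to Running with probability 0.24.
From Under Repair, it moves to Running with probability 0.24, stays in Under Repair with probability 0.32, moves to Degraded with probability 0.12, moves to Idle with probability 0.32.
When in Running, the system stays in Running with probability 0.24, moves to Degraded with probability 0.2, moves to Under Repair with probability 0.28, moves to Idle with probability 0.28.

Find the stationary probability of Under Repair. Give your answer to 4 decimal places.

0.2446

Let the stationary distribution be π with π = πP and π_1 + π_2 + π_3 + π_4 = 1.
π_1 = 0.32·π_1 + 0.2·π_2 + 0.32·π_3 + 0.28·π_4
π_2 = 0.32·π_1 + 0.28·π_2 + 0.12·π_3 + 0.2·π_4
π_3 = 0.12·π_1 + 0.28·π_2 + 0.32·π_3 + 0.28·π_4
Solving with the normalization constraint gives π = (0.2824, 0.2330, 0.2446, 0.2400).
So the stationary probability of Under Repair is 0.2446.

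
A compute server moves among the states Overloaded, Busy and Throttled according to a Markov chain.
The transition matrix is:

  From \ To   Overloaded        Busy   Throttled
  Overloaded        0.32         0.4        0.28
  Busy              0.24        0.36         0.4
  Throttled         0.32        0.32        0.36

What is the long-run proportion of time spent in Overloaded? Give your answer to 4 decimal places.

Let the stationary distribution be π with π = πP and π_1 + π_2 + π_3 = 1.
π_1 = 0.32·π_1 + 0.24·π_2 + 0.32·π_3
π_2 = 0.4·π_1 + 0.36·π_2 + 0.32·π_3
Solving with the normalization constraint gives π = (0.2914, 0.3576, 0.3510).
So the stationary probability of Overloaded is 0.2914.

0.2914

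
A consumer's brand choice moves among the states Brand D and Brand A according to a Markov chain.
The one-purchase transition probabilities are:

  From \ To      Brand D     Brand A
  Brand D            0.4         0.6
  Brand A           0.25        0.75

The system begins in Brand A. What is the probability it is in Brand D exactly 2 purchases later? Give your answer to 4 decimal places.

0.2875

Sum over the intermediate state after 1 purchase:
P = P(Brand A→Brand D)·P(Brand D→Brand D) + P(Brand A→Brand A)·P(Brand A→Brand D)
  = 0.25×0.4 + 0.75×0.25
  = 0.1000 + 0.1875 = 0.2875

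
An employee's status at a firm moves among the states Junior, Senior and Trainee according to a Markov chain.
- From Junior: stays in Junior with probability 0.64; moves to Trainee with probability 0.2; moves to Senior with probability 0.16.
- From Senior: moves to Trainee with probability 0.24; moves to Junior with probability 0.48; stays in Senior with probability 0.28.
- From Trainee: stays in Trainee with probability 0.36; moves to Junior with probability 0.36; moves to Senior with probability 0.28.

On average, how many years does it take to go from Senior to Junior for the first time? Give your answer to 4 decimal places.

2.2358

Let t(s) be the expected number of years to first reach Junior from state s, with t(Junior) = 0. Conditioning on the first year:
t(Senior) = 1 + 0.28·t(Senior) + 0.24·t(Trainee)
t(Trainee) = 1 + 0.28·t(Senior) + 0.36·t(Trainee)
Solving: t(Senior) = 2.2358, t(Trainee) = 2.5407.
Expected years from Senior to Junior: 2.2358.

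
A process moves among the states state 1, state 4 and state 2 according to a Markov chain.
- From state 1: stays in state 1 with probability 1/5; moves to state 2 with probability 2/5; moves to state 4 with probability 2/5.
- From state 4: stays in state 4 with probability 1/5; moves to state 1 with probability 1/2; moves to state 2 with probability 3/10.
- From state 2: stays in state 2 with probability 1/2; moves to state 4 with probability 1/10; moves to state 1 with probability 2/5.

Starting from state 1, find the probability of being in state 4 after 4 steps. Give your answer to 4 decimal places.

0.2260

Propagate the distribution vector 4 steps from state 1.
After 0 steps: (1.0000, 0.0000, 0.0000)
After 1 step: (0.2000, 0.4000, 0.4000)
After 2 steps: (0.4000, 0.2000, 0.4000)
After 3 steps: (0.3400, 0.2400, 0.4200)
After 4 steps: (0.3560, 0.2260, 0.4180)
P(in state 4 after 4 steps) = 0.2260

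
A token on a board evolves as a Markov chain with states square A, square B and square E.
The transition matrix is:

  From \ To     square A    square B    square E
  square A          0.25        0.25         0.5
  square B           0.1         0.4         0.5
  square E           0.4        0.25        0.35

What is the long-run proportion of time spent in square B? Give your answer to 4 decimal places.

Let the stationary distribution be π with π = πP and π_1 + π_2 + π_3 = 1.
π_1 = 0.25·π_1 + 0.1·π_2 + 0.4·π_3
π_2 = 0.25·π_1 + 0.4·π_2 + 0.25·π_3
Solving with the normalization constraint gives π = (0.2711, 0.2941, 0.4348).
So the stationary probability of square B is 0.2941.

0.2941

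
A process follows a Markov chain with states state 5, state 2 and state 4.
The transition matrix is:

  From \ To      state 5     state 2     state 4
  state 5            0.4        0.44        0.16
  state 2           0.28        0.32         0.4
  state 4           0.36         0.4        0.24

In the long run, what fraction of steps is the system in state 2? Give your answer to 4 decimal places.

0.3831

Let the stationary distribution be π with π = πP and π_1 + π_2 + π_3 = 1.
π_1 = 0.4·π_1 + 0.28·π_2 + 0.36·π_3
π_2 = 0.44·π_1 + 0.32·π_2 + 0.4·π_3
Solving with the normalization constraint gives π = (0.3431, 0.3831, 0.2738).
So the stationary probability of state 2 is 0.3831.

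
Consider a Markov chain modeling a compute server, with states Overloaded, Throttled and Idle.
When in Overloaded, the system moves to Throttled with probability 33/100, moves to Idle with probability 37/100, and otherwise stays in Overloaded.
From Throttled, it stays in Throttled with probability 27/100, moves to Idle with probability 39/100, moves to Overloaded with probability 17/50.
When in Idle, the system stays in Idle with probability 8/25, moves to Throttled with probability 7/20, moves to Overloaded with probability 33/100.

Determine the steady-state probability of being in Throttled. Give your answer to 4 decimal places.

0.3181

Let the stationary distribution be π with π = πP and π_1 + π_2 + π_3 = 1.
π_1 = 0.3·π_1 + 0.34·π_2 + 0.33·π_3
π_2 = 0.33·π_1 + 0.27·π_2 + 0.35·π_3
Solving with the normalization constraint gives π = (0.3235, 0.3181, 0.3584).
So the stationary probability of Throttled is 0.3181.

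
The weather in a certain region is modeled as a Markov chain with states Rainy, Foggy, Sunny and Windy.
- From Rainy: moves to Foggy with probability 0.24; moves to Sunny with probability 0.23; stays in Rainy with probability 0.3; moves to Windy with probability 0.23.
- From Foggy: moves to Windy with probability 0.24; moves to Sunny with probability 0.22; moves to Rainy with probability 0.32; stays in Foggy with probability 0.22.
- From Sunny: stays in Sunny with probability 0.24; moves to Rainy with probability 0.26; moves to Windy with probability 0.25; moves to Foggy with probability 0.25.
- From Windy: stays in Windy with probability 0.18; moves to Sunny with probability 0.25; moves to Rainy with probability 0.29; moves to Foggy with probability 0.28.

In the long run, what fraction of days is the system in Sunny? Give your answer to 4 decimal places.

0.2344

Let the stationary distribution be π with π = πP and π_1 + π_2 + π_3 + π_4 = 1.
π_1 = 0.3·π_1 + 0.32·π_2 + 0.26·π_3 + 0.29·π_4
π_2 = 0.24·π_1 + 0.22·π_2 + 0.25·π_3 + 0.28·π_4
π_3 = 0.23·π_1 + 0.22·π_2 + 0.24·π_3 + 0.25·π_4
Solving with the normalization constraint gives π = (0.2933, 0.2464, 0.2344, 0.2259).
So the stationary probability of Sunny is 0.2344.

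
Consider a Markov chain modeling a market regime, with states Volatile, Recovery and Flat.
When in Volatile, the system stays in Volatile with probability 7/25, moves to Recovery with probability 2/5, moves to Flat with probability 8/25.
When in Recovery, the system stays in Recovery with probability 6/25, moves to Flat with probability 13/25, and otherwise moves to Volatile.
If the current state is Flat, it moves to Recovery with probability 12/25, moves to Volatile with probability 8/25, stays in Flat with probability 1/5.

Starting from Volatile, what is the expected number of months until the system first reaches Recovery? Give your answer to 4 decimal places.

Let t(s) be the expected number of months to first reach Recovery from state s, with t(Recovery) = 0. Conditioning on the first month:
t(Volatile) = 1 + 0.28·t(Volatile) + 0.32·t(Flat)
t(Flat) = 1 + 0.32·t(Volatile) + 0.2·t(Flat)
Solving: t(Volatile) = 2.3649, t(Flat) = 2.1959.
Expected months from Volatile to Recovery: 2.3649.

2.3649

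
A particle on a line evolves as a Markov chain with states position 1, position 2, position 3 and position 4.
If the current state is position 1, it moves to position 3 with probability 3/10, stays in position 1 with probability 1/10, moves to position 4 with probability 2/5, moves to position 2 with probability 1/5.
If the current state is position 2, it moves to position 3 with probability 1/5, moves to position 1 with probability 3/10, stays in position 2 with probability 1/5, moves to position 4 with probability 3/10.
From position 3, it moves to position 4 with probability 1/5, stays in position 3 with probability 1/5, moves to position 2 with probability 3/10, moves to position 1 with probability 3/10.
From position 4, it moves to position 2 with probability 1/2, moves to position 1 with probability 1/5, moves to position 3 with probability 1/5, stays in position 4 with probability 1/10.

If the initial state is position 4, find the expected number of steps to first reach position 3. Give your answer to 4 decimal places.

4.5201

Let t(s) be the expected number of steps to first reach position 3 from state s, with t(position 3) = 0. Conditioning on the first step:
t(position 1) = 1 + 0.1·t(position 1) + 0.2·t(position 2) + 0.4·t(position 4)
t(position 2) = 1 + 0.3·t(position 1) + 0.2·t(position 2) + 0.3·t(position 4)
t(position 4) = 1 + 0.2·t(position 1) + 0.5·t(position 2) + 0.1·t(position 4)
Solving: t(position 1) = 4.1176, t(position 2) = 4.4892, t(position 4) = 4.5201.
Expected steps from position 4 to position 3: 4.5201.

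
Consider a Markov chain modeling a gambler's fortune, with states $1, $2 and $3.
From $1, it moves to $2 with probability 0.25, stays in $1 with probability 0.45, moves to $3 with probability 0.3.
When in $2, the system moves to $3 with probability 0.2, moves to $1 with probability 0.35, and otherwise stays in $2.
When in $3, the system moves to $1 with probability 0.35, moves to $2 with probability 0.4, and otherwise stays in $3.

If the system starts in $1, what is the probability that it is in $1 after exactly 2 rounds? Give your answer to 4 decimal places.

Sum over the intermediate state after 1 round:
P = P($1→$1)·P($1→$1) + P($1→$2)·P($2→$1) + P($1→$3)·P($3→$1)
  = 0.45×0.45 + 0.25×0.35 + 0.3×0.35
  = 0.2025 + 0.0875 + 0.1050 = 0.3950

0.3950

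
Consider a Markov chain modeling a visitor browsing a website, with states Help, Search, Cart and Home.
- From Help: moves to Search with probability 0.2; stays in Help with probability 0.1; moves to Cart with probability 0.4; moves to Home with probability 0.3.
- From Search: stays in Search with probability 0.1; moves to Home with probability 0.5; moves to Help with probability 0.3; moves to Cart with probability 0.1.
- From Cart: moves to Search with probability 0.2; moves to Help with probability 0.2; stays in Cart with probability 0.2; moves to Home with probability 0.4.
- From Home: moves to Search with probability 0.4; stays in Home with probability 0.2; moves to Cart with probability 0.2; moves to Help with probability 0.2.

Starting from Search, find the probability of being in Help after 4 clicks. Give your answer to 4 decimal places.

Propagate the distribution vector 4 clicks from Search.
After 0 clicks: (0.0000, 1.0000, 0.0000, 0.0000)
After 1 click: (0.3000, 0.1000, 0.1000, 0.5000)
After 2 clicks: (0.1800, 0.2900, 0.2500, 0.2800)
After 3 clicks: (0.2110, 0.2270, 0.2070, 0.3550)
After 4 clicks: (0.2016, 0.2483, 0.2195, 0.3306)
P(in Help after 4 clicks) = 0.2016

0.2016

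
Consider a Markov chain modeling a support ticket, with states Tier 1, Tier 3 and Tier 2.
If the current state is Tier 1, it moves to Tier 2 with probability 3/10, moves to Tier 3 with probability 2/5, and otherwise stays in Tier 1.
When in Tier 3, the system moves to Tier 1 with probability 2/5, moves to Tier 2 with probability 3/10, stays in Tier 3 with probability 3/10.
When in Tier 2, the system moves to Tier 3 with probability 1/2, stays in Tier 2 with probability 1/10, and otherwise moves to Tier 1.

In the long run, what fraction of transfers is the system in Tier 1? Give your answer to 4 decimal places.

0.3636

Let the stationary distribution be π with π = πP and π_1 + π_2 + π_3 = 1.
π_1 = 0.3·π_1 + 0.4·π_2 + 0.4·π_3
π_2 = 0.4·π_1 + 0.3·π_2 + 0.5·π_3
Solving with the normalization constraint gives π = (0.3636, 0.3864, 0.2500).
So the stationary probability of Tier 1 is 0.3636.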